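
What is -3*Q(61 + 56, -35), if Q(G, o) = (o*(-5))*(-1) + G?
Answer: 174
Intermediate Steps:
Q(G, o) = G + 5*o (Q(G, o) = -5*o*(-1) + G = 5*o + G = G + 5*o)
-3*Q(61 + 56, -35) = -3*((61 + 56) + 5*(-35)) = -3*(117 - 175) = -3*(-58) = 174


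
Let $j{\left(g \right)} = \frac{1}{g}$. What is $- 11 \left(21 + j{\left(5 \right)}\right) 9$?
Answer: $- \frac{10494}{5} \approx -2098.8$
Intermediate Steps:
$- 11 \left(21 + j{\left(5 \right)}\right) 9 = - 11 \left(21 + \frac{1}{5}\right) 9 = \left(-11\right) \frac{106}{5} \cdot 9 = \left(- \frac{1166}{5}\right) 9 = - \frac{10494}{5}$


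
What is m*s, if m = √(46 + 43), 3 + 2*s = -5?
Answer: -4*√89 ≈ -37.736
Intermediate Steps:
s = -4 (s = -3/2 + (½)*(-5) = -3/2 - 5/2 = -4)
m = √89 ≈ 9.4340
m*s = √89*(-4) = -4*√89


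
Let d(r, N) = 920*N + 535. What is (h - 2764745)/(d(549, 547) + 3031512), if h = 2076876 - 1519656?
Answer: -2207525/3535287 ≈ -0.62443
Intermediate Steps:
d(r, N) = 535 + 920*N
h = 557220
(h - 2764745)/(d(549, 547) + 3031512) = (557220 - 2764745)/((535 + 920*547) + 3031512) = -2207525/((535 + 503240) + 3031512) = -2207525/(503775 + 3031512) = -2207525/3535287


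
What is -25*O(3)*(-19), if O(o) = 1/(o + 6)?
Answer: 475/9 ≈ 52.778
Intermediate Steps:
O(o) = 1/(6 + o)
-25*O(3)*(-19) = -25/(6 + 3)*(-19) = -25/9*(-19) = 475/9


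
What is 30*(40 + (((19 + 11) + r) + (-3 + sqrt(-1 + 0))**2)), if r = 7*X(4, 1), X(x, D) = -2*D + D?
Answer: 2130 - 180*I ≈ 2130.0 - 180.0*I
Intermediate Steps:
X(x, D) = -D
r = -7 (r = 7*(-1*1) = 7*(-1) = -7)
30*(40 + (((19 + 11) + r) + (-3 + sqrt(-1 + 0))**2)) = 30*(40 + (((19 + 11) - 7) + (-3 + sqrt(-1 + 0))**2)) = 30*(40 + ((30 - 7) + (-3 + sqrt(-1))**2)) = 30*(40 + (23 + (-3 + I)**2)) = 30*(63 + (-3 + I)**2) = 1890 + 30*(-3 + I)**2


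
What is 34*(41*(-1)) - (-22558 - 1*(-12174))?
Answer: 8990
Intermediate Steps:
34*(41*(-1)) - (-22558 - 1*(-12174)) = 34*(-41) - (-22558 + 12174) = -1394 - 1*(-10384) = -1394 + 10384 = 8990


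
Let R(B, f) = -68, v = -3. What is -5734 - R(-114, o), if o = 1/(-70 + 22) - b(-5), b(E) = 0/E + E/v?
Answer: -5666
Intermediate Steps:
b(E) = -E/3 (b(E) = 0/E + E/(-3) = 0 + E*(-⅓) = 0 - E/3 = -E/3)
o = -27/16 (o = 1/(-70 + 22) - (-1)*(-5)/3 = 1/(-48) - 1*5/3 = -1/48 - 5/3 = -27/16 ≈ -1.6875)
-5734 - R(-114, o) = -5734 - 1*(-68) = -5734 + 68 = -5666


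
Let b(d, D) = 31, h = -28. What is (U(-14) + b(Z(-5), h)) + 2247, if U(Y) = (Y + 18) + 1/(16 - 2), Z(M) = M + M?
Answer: 31949/14 ≈ 2282.1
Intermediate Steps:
Z(M) = 2*M
U(Y) = 253/14 + Y (U(Y) = (18 + Y) + 1/14 = 253/14 + Y)
(U(-14) + b(Z(-5), h)) + 2247 = ((253/14 - 14) + 31) + 2247 = (57/14 + 31) + 2247 = 491/14 + 2247 = 31949/14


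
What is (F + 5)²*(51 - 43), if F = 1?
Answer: 288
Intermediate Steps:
(F + 5)²*(51 - 43) = (1 + 5)²*(51 - 43) = 6²*8 = 36*8 = 288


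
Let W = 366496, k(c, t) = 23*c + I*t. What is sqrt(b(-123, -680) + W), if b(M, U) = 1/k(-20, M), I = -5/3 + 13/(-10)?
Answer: 7*sqrt(6764476314)/951 ≈ 605.39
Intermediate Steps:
I = -89/30 (I = -5*1/3 + 13*(-1/10) = -5/3 - 13/10 = -89/30 ≈ -2.9667)
k(c, t) = 23*c - 89*t/30
b(M, U) = 1/(-460 - 89*M/30) (b(M, U) = 1/(23*(-20) - 89*M/30) = 1/(-460 - 89*M/30))
sqrt(b(-123, -680) + W) = sqrt(-30/(13800 + 89*(-123)) + 366496) = sqrt(-30/(13800 - 10947) + 366496) = sqrt(-30/2853 + 366496) = sqrt(-30*1/2853 + 366496) = sqrt(-10/951 + 366496) = sqrt(348537686/951) = 7*sqrt(6764476314)/951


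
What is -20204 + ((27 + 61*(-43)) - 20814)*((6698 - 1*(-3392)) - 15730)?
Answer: 132012196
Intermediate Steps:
-20204 + ((27 + 61*(-43)) - 20814)*((6698 - 1*(-3392)) - 15730) = -20204 + ((27 - 2623) - 20814)*((6698 + 3392) - 15730) = -20204 + (-2596 - 20814)*(10090 - 15730) = -20204 - 23410*(-5640) = -20204 + 132032400 = 132012196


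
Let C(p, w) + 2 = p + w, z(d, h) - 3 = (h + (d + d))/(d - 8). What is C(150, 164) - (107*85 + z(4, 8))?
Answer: -8782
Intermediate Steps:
z(d, h) = 3 + (h + 2*d)/(-8 + d) (z(d, h) = 3 + (h + (d + d))/(d - 8) = 3 + (h + 2*d)/(-8 + d))
C(p, w) = -2 + p + w (C(p, w) = -2 + (p + w) = -2 + p + w)
C(150, 164) - (107*85 + z(4, 8)) = (-2 + 150 + 164) - (107*85 + (-24 + 8 + 5*4)/(-8 + 4)) = 312 - (9095 + (-24 + 8 + 20)/(-4)) = 312 - (9095 - ¼*4) = 312 - (9095 - 1) = 312 - 1*9094 = 312 - 9094 = -8782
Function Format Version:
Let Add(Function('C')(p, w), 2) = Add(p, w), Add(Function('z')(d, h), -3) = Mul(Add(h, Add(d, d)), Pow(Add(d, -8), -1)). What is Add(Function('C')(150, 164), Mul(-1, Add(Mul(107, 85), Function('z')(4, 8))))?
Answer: -8782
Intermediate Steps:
Function('z')(d, h) = Add(3, Mul(Pow(Add(-8, d), -1), Add(h, Mul(2, d)))) (Function('z')(d, h) = Add(3, Mul(Add(h, Add(d, d)), Pow(Add(d, -8), -1))) = Add(3, Mul(Add(h, Mul(2, d)), Pow(Add(-8, d), -1))) = Add(3, Mul(Pow(Add(-8, d), -1), Add(h, Mul(2, d)))))
Function('C')(p, w) = Add(-2, p, w) (Function('C')(p, w) = Add(-2, Add(p, w)) = Add(-2, p, w))
Add(Function('C')(150, 164), Mul(-1, Add(Mul(107, 85), Function('z')(4, 8)))) = Add(Add(-2, 150, 164), Mul(-1, Add(Mul(107, 85), Mul(Pow(Add(-8, 4), -1), Add(-24, 8, Mul(5, 4)))))) = Add(312, Mul(-1, Add(9095, Mul(Pow(-4, -1), Add(-24, 8, 20))))) = Add(312, Mul(-1, Add(9095, Mul(Rational(-1, 4), 4)))) = Add(312, Mul(-1, Add(9095, -1))) = Add(312, Mul(-1, 9094)) = Add(312, -9094) = -8782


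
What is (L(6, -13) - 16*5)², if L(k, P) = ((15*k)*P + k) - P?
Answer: 1515361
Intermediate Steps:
L(k, P) = k - P + 15*P*k (L(k, P) = (15*P*k + k) - P = (k + 15*P*k) - P = k - P + 15*P*k)
(L(6, -13) - 16*5)² = ((6 - 1*(-13) + 15*(-13)*6) - 16*5)² = ((6 + 13 - 1170) - 80)² = (-1151 - 80)² = (-1231)² = 1515361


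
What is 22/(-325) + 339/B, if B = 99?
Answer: 35999/10725 ≈ 3.3565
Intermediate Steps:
22/(-325) + 339/B = 22/(-325) + 339/99 = 22*(-1/325) + 339*(1/99) = -22/325 + 113/33 = 35999/10725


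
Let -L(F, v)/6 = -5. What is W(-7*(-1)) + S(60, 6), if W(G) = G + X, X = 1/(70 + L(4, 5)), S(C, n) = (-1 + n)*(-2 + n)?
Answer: 2701/100 ≈ 27.010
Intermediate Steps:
L(F, v) = 30 (L(F, v) = -6*(-5) = 30)
X = 1/100 (X = 1/(70 + 30) = 1/100 ≈ 0.010000)
W(G) = 1/100 + G (W(G) = G + 1/100 = 1/100 + G)
W(-7*(-1)) + S(60, 6) = (1/100 - 7*(-1)) + (2 + 6² - 3*6) = (1/100 + 7) + (2 + 36 - 18) = 701/100 + 20 = 2701/100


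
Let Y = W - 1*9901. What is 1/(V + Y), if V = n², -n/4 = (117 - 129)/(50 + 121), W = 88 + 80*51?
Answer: -3249/18626261 ≈ -0.00017443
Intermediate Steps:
W = 4168 (W = 88 + 4080 = 4168)
n = 16/57 (n = -4*(117 - 129)/(50 + 121) = -(-48)/171 = -4*(-4/57) = 16/57 ≈ 0.28070)
Y = -5733 (Y = 4168 - 1*9901 = 4168 - 9901 = -5733)
V = 256/3249 (V = (16/57)² = 256/3249 ≈ 0.078794)
1/(V + Y) = 1/(256/3249 - 5733) = 1/(-18626261/3249) = -3249/18626261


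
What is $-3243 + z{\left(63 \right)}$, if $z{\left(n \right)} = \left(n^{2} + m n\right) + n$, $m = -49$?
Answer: $-2298$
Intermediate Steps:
$z{\left(n \right)} = n^{2} - 48 n$ ($z{\left(n \right)} = \left(n^{2} - 49 n\right) + n = n^{2} - 48 n$)
$-3243 + z{\left(63 \right)} = -3243 + 63 \left(-48 + 63\right) = -3243 + 63 \cdot 15 = -3243 + 945 = -2298$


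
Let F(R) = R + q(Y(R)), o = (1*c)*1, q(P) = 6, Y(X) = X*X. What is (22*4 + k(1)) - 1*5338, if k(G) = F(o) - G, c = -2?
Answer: -5247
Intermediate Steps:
Y(X) = X²
o = -2 (o = (1*(-2))*1 = -2*1 = -2)
F(R) = 6 + R (F(R) = R + 6 = 6 + R)
k(G) = 4 - G (k(G) = (6 - 2) - G = 4 - G)
(22*4 + k(1)) - 1*5338 = (22*4 + (4 - 1*1)) - 1*5338 = (88 + (4 - 1)) - 5338 = (88 + 3) - 5338 = 91 - 5338 = -5247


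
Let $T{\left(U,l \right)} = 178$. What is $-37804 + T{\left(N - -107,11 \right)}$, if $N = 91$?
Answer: $-37626$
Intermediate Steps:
$-37804 + T{\left(N - -107,11 \right)} = -37804 + 178 = -37626$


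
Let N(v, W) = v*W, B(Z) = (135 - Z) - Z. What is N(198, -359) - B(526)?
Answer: -70165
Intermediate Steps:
B(Z) = 135 - 2*Z
N(v, W) = W*v
N(198, -359) - B(526) = -359*198 - (135 - 2*526) = -71082 - (135 - 1052) = -71082 - 1*(-917) = -71082 + 917 = -70165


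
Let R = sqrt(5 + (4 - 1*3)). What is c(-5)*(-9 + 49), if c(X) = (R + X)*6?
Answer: -1200 + 240*sqrt(6) ≈ -612.12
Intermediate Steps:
R = sqrt(6) (R = sqrt(5 + (4 - 3)) = sqrt(5 + 1) = sqrt(6) ≈ 2.4495)
c(X) = 6*X + 6*sqrt(6) (c(X) = (sqrt(6) + X)*6 = (X + sqrt(6))*6 = 6*X + 6*sqrt(6))
c(-5)*(-9 + 49) = (6*(-5) + 6*sqrt(6))*(-9 + 49) = (-30 + 6*sqrt(6))*40 = -1200 + 240*sqrt(6)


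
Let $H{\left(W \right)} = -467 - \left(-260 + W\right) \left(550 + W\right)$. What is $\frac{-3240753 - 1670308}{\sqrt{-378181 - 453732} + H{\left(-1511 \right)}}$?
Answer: $\frac{8360580424278}{2898159782317} + \frac{4911061 i \sqrt{831913}}{2898159782317} \approx 2.8848 + 0.0015456 i$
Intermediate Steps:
$H{\left(W \right)} = -467 - \left(-260 + W\right) \left(550 + W\right)$
$\frac{-3240753 - 1670308}{\sqrt{-378181 - 453732} + H{\left(-1511 \right)}} = \frac{-3240753 - 1670308}{\sqrt{-378181 - 453732} - 1702398} = - \frac{4911061}{\sqrt{-831913} + \left(142533 - 2283121 + 438190\right)} = - \frac{4911061}{i \sqrt{831913} + \left(142533 - 2283121 + 438190\right)} = - \frac{4911061}{i \sqrt{831913} - 1702398} = - \frac{4911061}{-1702398 + i \sqrt{831913}}$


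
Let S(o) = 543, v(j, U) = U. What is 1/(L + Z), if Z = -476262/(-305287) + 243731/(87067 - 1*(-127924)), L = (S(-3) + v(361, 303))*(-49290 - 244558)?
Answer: -65633957417/16316300245933791697 ≈ -4.0226e-9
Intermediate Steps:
L = -248595408 (L = (543 + 303)*(-49290 - 244558) = 846*(-293848) = -248595408)
Z = 176799949439/65633957417 (Z = -476262*(-1/305287) + 243731/(87067 + 127924) = 476262/305287 + 243731/214991 = 176799949439/65633957417 ≈ 2.6937)
1/(L + Z) = 1/(-248595408 + 176799949439/65633957417) = 1/(-16316300245933791697/65633957417) = -65633957417/16316300245933791697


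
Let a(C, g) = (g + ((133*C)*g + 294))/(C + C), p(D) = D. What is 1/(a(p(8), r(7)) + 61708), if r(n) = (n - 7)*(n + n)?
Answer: 8/493811 ≈ 1.6201e-5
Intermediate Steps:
r(n) = 2*n*(-7 + n) (r(n) = (-7 + n)*(2*n) = 2*n*(-7 + n))
a(C, g) = (294 + g + 133*C*g)/(2*C) (a(C, g) = (g + (133*C*g + 294))/((2*C)) = (g + (294 + 133*C*g))*(1/(2*C)) = (294 + g + 133*C*g)*(1/(2*C)) = (294 + g + 133*C*g)/(2*C))
1/(a(p(8), r(7)) + 61708) = 1/((½)*(294 + 2*7*(-7 + 7) + 133*8*(2*7*(-7 + 7)))/8 + 61708) = 1/((½)*(⅛)*(294 + 2*7*0 + 133*8*(2*7*0)) + 61708) = 1/((½)*(⅛)*(294 + 0 + 133*8*0) + 61708) = 1/((½)*(⅛)*(294 + 0 + 0) + 61708) = 1/((½)*(⅛)*294 + 61708) = 1/(147/8 + 61708) = 1/(493811/8) = 8/493811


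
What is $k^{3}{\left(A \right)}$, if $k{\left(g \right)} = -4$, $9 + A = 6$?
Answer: $-64$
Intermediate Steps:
$A = -3$ ($A = -9 + 6 = -3$)
$k^{3}{\left(A \right)} = \left(-4\right)^{3} = -64$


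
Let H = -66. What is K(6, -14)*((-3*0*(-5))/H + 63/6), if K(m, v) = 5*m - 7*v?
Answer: 1344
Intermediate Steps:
K(m, v) = -7*v + 5*m
K(6, -14)*((-3*0*(-5))/H + 63/6) = (-7*(-14) + 5*6)*((-3*0*(-5))/(-66) + 63/6) = (98 + 30)*((0*(-5))*(-1/66) + 63*(1/6)) = 128*(0*(-1/66) + 21/2) = 128*(0 + 21/2) = 128*(21/2) = 1344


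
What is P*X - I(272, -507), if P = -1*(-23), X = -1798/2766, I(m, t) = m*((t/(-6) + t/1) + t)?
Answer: 349634915/1383 ≈ 2.5281e+5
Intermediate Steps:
I(m, t) = 11*m*t/6 (I(m, t) = m*((t*(-⅙) + t*1) + t) = m*((-t/6 + t) + t) = m*(5*t/6 + t) = m*(11*t/6) = 11*m*t/6)
X = -899/1383 (X = -1798*1/2766 = -899/1383 ≈ -0.65004)
P = 23
P*X - I(272, -507) = 23*(-899/1383) - 11*272*(-507)/6 = -20677/1383 - 1*(-252824) = -20677/1383 + 252824 = 349634915/1383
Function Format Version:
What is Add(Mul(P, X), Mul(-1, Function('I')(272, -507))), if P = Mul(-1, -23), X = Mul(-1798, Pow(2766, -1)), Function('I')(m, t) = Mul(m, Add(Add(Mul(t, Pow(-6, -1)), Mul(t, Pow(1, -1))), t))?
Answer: Rational(349634915, 1383) ≈ 2.5281e+5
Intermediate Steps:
Function('I')(m, t) = Mul(Rational(11, 6), m, t) (Function('I')(m, t) = Mul(m, Add(Add(Mul(t, Rational(-1, 6)), Mul(t, 1)), t)) = Mul(m, Add(Add(Mul(Rational(-1, 6), t), t), t)) = Mul(m, Add(Mul(Rational(5, 6), t), t)) = Mul(m, Mul(Rational(11, 6), t)) = Mul(Rational(11, 6), m, t))
X = Rational(-899, 1383) (X = Mul(-1798, Rational(1, 2766)) = Rational(-899, 1383) ≈ -0.65004)
P = 23
Add(Mul(P, X), Mul(-1, Function('I')(272, -507))) = Add(Mul(23, Rational(-899, 1383)), Mul(-1, Mul(Rational(11, 6), 272, -507))) = Add(Rational(-20677, 1383), Mul(-1, -252824)) = Add(Rational(-20677, 1383), 252824) = Rational(349634915, 1383)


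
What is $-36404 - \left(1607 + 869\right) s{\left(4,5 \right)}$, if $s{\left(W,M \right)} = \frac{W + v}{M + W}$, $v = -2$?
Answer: $- \frac{332588}{9} \approx -36954.0$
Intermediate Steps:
$s{\left(W,M \right)} = \frac{-2 + W}{M + W}$ ($s{\left(W,M \right)} = \frac{W - 2}{M + W} = \frac{-2 + W}{M + W}$)
$-36404 - \left(1607 + 869\right) s{\left(4,5 \right)} = -36404 - \left(1607 + 869\right) \frac{-2 + 4}{5 + 4} = -36404 - 2476 \cdot \frac{1}{9} \cdot 2 = -36404 - 2476 \cdot \frac{2}{9} = -36404 - \frac{4952}{9} = - \frac{332588}{9}$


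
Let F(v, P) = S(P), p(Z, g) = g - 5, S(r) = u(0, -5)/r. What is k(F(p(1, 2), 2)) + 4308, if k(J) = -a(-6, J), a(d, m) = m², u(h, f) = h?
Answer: 4308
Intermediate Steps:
S(r) = 0 (S(r) = 0/r = 0)
p(Z, g) = -5 + g
F(v, P) = 0
k(J) = -J²
k(F(p(1, 2), 2)) + 4308 = -1*0² + 4308 = -1*0 + 4308 = 0 + 4308 = 4308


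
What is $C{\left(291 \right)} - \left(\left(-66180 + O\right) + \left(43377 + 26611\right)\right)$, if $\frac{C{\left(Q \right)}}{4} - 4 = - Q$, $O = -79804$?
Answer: $74848$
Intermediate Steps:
$C{\left(Q \right)} = 16 - 4 Q$ ($C{\left(Q \right)} = 16 + 4 \left(- Q\right) = 16 - 4 Q$)
$C{\left(291 \right)} - \left(\left(-66180 + O\right) + \left(43377 + 26611\right)\right) = \left(16 - 1164\right) - \left(\left(-66180 - 79804\right) + \left(43377 + 26611\right)\right) = \left(16 - 1164\right) - \left(-145984 + 69988\right) = -1148 - -75996 = -1148 + 75996 = 74848$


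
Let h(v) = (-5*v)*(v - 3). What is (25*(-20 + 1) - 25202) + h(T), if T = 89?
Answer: -63947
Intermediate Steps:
h(v) = -5*v*(-3 + v) (h(v) = (-5*v)*(-3 + v) = -5*v*(-3 + v))
(25*(-20 + 1) - 25202) + h(T) = (25*(-20 + 1) - 25202) + 5*89*(3 - 1*89) = (25*(-19) - 25202) + 5*89*(3 - 89) = (-475 - 25202) + 5*89*(-86) = -25677 - 38270 = -63947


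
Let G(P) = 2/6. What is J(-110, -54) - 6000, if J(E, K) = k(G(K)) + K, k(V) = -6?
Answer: -6060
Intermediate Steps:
G(P) = ⅓ (G(P) = 2*(⅙) = ⅓)
J(E, K) = -6 + K
J(-110, -54) - 6000 = (-6 - 54) - 6000 = -60 - 6000 = -6060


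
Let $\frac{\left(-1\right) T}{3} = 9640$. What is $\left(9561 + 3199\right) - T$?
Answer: $41680$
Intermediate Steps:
$T = -28920$ ($T = \left(-3\right) 9640 = -28920$)
$\left(9561 + 3199\right) - T = \left(9561 + 3199\right) - -28920 = 12760 + 28920 = 41680$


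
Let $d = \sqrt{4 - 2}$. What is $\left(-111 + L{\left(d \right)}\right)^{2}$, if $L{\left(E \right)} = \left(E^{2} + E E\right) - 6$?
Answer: $12769$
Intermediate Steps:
$d = \sqrt{2} \approx 1.4142$
$L{\left(E \right)} = -6 + 2 E^{2}$ ($L{\left(E \right)} = \left(E^{2} + E^{2}\right) - 6 = 2 E^{2} - 6 = -6 + 2 E^{2}$)
$\left(-111 + L{\left(d \right)}\right)^{2} = \left(-111 - \left(6 - 2 \left(\sqrt{2}\right)^{2}\right)\right)^{2} = \left(-111 + \left(-6 + 2 \cdot 2\right)\right)^{2} = \left(-111 + \left(-6 + 4\right)\right)^{2} = \left(-111 - 2\right)^{2} = \left(-113\right)^{2} = 12769$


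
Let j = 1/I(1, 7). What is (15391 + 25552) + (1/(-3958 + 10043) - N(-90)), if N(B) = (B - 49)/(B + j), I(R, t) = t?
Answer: 156701979419/3827465 ≈ 40941.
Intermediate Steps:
j = 1/7 ≈ 0.14286
N(B) = (-49 + B)/(1/7 + B) (N(B) = (B - 49)/(B + 1/7) = (-49 + B)/(1/7 + B))
(15391 + 25552) + (1/(-3958 + 10043) - N(-90)) = (15391 + 25552) + (1/(-3958 + 10043) - 7*(-49 - 90)/(1 + 7*(-90))) = 40943 + (1/6085 - 7*(-139)/(1 - 630)) = 40943 + (1/6085 - 7*(-139)/(-629)) = 40943 + (1/6085 - 7*(-1)*(-139)/629) = 40943 + (1/6085 - 1*973/629) = 40943 + (1/6085 - 973/629) = 40943 - 5920076/3827465 = 156701979419/3827465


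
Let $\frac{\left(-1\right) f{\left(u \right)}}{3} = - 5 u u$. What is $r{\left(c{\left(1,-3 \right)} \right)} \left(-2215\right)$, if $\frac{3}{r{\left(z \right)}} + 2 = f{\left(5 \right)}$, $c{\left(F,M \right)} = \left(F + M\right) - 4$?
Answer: $- \frac{6645}{373} \approx -17.815$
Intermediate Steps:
$f{\left(u \right)} = 15 u^{2}$ ($f{\left(u \right)} = - 3 - 5 u u = - 3 \left(- 5 u^{2}\right) = 15 u^{2}$)
$c{\left(F,M \right)} = -4 + F + M$
$r{\left(z \right)} = \frac{3}{373}$ ($r{\left(z \right)} = \frac{3}{-2 + 15 \cdot 5^{2}} = \frac{3}{-2 + 15 \cdot 25} = \frac{3}{-2 + 375} = \frac{3}{373}$)
$r{\left(c{\left(1,-3 \right)} \right)} \left(-2215\right) = \frac{3}{373} \left(-2215\right) = - \frac{6645}{373}$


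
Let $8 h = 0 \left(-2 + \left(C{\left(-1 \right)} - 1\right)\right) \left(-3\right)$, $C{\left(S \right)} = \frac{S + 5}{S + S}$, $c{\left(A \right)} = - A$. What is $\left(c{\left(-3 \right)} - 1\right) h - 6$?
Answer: $-6$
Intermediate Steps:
$C{\left(S \right)} = \frac{5 + S}{2 S}$
$h = 0$ ($h = \frac{0 \left(-2 + \left(\frac{5 - 1}{2 \left(-1\right)} - 1\right)\right) \left(-3\right)}{8} = \frac{0 \left(-2 + \left(\frac{1}{2} \left(-1\right) 4 - 1\right)\right) \left(-3\right)}{8} = \frac{0 \left(-2 - 3\right) \left(-3\right)}{8} = \frac{0 \left(-5\right) \left(-3\right)}{8} = \frac{0 \left(-3\right)}{8} = \frac{1}{8} \cdot 0 = 0$)
$\left(c{\left(-3 \right)} - 1\right) h - 6 = \left(\left(-1\right) \left(-3\right) - 1\right) 0 - 6 = \left(3 - 1\right) 0 - 6 = 2 \cdot 0 - 6 = 0 - 6 = -6$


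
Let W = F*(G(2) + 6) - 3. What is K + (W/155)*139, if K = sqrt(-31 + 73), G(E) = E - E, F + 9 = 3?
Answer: -5421/155 + sqrt(42) ≈ -28.493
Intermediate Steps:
F = -6 (F = -9 + 3 = -6)
G(E) = 0
K = sqrt(42) ≈ 6.4807
W = -39 (W = -6*(0 + 6) - 3 = -6*6 - 3 = -36 - 3 = -39)
K + (W/155)*139 = sqrt(42) - 39/155*139 = sqrt(42) - 5421/155 = -5421/155 + sqrt(42)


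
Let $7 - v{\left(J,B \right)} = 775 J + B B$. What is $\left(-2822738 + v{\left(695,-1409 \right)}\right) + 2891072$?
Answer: $-2455565$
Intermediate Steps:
$v{\left(J,B \right)} = 7 - B^{2} - 775 J$ ($v{\left(J,B \right)} = 7 - \left(775 J + B B\right) = 7 - \left(775 J + B^{2}\right) = 7 - \left(B^{2} + 775 J\right) = 7 - B^{2} - 775 J$)
$\left(-2822738 + v{\left(695,-1409 \right)}\right) + 2891072 = \left(-2822738 - 2523899\right) + 2891072 = -5346637 + 2891072 = -2455565$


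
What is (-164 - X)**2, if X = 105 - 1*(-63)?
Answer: 110224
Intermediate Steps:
X = 168 (X = 105 + 63 = 168)
(-164 - X)**2 = (-164 - 1*168)**2 = (-164 - 168)**2 = (-332)**2 = 110224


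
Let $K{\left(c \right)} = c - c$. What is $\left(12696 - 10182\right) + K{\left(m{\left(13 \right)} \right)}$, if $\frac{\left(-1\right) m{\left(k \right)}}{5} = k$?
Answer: $2514$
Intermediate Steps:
$m{\left(k \right)} = - 5 k$
$K{\left(c \right)} = 0$
$\left(12696 - 10182\right) + K{\left(m{\left(13 \right)} \right)} = \left(12696 - 10182\right) + 0 = 2514 + 0 = 2514$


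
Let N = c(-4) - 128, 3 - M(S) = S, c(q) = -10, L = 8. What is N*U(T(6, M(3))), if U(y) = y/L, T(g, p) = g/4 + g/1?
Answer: -1035/8 ≈ -129.38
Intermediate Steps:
M(S) = 3 - S
T(g, p) = 5*g/4 (T(g, p) = g*(¼) + g*1 = g/4 + g = 5*g/4)
U(y) = y/8
N = -138 (N = -10 - 128 = -138)
N*U(T(6, M(3))) = -69*(5/4)*6/4 = -69*15/(4*2) = -138*15/16 = -1035/8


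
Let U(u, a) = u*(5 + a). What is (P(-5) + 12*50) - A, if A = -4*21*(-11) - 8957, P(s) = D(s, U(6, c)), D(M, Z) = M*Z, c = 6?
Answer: 8303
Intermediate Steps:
P(s) = 66*s (P(s) = s*(6*(5 + 6)) = s*(6*11) = s*66 = 66*s)
A = -8033 (A = -84*(-11) - 8957 = 924 - 8957 = -8033)
(P(-5) + 12*50) - A = (66*(-5) + 12*50) - 1*(-8033) = (-330 + 600) + 8033 = 270 + 8033 = 8303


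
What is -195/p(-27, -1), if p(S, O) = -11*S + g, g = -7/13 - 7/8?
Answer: -6760/10247 ≈ -0.65971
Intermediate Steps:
g = -147/104 (g = -7*1/13 - 7*1/8 = -7/13 - 7/8 = -147/104 ≈ -1.4135)
p(S, O) = -147/104 - 11*S (p(S, O) = -11*S - 147/104 = -147/104 - 11*S)
-195/p(-27, -1) = -195/(-147/104 - 11*(-27)) = -195/(-147/104 + 297) = -195/30741/104 = -195*104/30741 = -6760/10247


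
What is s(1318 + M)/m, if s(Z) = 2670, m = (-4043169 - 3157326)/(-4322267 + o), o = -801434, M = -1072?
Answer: 912018778/480033 ≈ 1899.9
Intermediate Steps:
m = 7200495/5123701 (m = (-4043169 - 3157326)/(-4322267 - 801434) = -7200495/(-5123701) = -7200495*(-1/5123701) = 7200495/5123701 ≈ 1.4053)
s(1318 + M)/m = 2670/(7200495/5123701) = 2670*(5123701/7200495) = 912018778/480033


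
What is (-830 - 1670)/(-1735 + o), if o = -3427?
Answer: 1250/2581 ≈ 0.48431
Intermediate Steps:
(-830 - 1670)/(-1735 + o) = (-830 - 1670)/(-1735 - 3427) = -2500/(-5162) = -2500*(-1/5162) = 1250/2581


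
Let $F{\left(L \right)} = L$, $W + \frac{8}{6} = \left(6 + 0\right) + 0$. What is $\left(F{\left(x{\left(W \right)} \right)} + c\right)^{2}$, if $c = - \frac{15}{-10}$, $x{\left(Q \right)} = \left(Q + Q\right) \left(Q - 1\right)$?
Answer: $\frac{413449}{324} \approx 1276.1$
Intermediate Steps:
$W = \frac{14}{3}$ ($W = - \frac{4}{3} + \left(\left(6 + 0\right) + 0\right) = - \frac{4}{3} + \left(6 + 0\right) = - \frac{4}{3} + 6 = \frac{14}{3} \approx 4.6667$)
$x{\left(Q \right)} = 2 Q \left(-1 + Q\right)$
$c = \frac{3}{2}$ ($c = \left(-15\right) \left(- \frac{1}{10}\right) = \frac{3}{2} \approx 1.5$)
$\left(F{\left(x{\left(W \right)} \right)} + c\right)^{2} = \left(2 \cdot \frac{14}{3} \left(-1 + \frac{14}{3}\right) + \frac{3}{2}\right)^{2} = \left(2 \cdot \frac{14}{3} \cdot \frac{11}{3} + \frac{3}{2}\right)^{2} = \left(\frac{308}{9} + \frac{3}{2}\right)^{2} = \left(\frac{643}{18}\right)^{2} = \frac{413449}{324}$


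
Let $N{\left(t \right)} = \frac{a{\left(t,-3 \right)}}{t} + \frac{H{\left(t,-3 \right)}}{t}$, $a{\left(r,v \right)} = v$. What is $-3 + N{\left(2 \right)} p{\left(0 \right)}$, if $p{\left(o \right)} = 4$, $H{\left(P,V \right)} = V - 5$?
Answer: $-25$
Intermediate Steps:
$H{\left(P,V \right)} = -5 + V$ ($H{\left(P,V \right)} = V - 5 = -5 + V$)
$N{\left(t \right)} = - \frac{11}{t}$ ($N{\left(t \right)} = - \frac{3}{t} + \frac{-5 - 3}{t} = - \frac{3}{t} - \frac{8}{t} = - \frac{11}{t}$)
$-3 + N{\left(2 \right)} p{\left(0 \right)} = -3 + - \frac{11}{2} \cdot 4 = -3 + \left(-11\right) \frac{1}{2} \cdot 4 = -3 - 22 = -25$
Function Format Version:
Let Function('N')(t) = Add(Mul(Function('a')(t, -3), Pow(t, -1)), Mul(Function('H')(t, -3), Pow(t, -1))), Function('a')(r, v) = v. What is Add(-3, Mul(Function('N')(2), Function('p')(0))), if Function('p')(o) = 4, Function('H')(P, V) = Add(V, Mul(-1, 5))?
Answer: -25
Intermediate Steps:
Function('H')(P, V) = Add(-5, V) (Function('H')(P, V) = Add(V, -5) = Add(-5, V))
Function('N')(t) = Mul(-11, Pow(t, -1)) (Function('N')(t) = Add(Mul(-3, Pow(t, -1)), Mul(Add(-5, -3), Pow(t, -1))) = Add(Mul(-3, Pow(t, -1)), Mul(-8, Pow(t, -1))) = Mul(-11, Pow(t, -1)))
Add(-3, Mul(Function('N')(2), Function('p')(0))) = Add(-3, Mul(Mul(-11, Pow(2, -1)), 4)) = Add(-3, Mul(Mul(-11, Rational(1, 2)), 4)) = Add(-3, Mul(Rational(-11, 2), 4)) = Add(-3, -22) = -25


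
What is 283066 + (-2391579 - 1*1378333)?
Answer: -3486846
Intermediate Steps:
283066 + (-2391579 - 1*1378333) = 283066 + (-2391579 - 1378333) = 283066 - 3769912 = -3486846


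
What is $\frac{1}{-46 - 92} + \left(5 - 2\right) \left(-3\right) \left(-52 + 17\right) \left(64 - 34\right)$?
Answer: $\frac{1304099}{138} \approx 9450.0$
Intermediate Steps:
$\frac{1}{-46 - 92} + \left(5 - 2\right) \left(-3\right) \left(-52 + 17\right) \left(64 - 34\right) = \frac{1}{-138} + 3 \left(-3\right) \left(\left(-35\right) 30\right) = - \frac{1}{138} - -9450 = - \frac{1}{138} + 9450 = \frac{1304099}{138}$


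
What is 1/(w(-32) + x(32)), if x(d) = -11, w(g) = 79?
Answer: 1/68 ≈ 0.014706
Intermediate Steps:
1/(w(-32) + x(32)) = 1/(79 - 11) = 1/68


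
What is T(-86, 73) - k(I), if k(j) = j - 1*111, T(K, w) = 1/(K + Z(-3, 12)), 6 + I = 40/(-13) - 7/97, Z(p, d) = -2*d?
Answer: 16664619/138710 ≈ 120.14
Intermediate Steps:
I = -11537/1261 (I = -6 + (40/(-13) - 7/97) = -6 + (40*(-1/13) - 7*1/97) = -6 + (-40/13 - 7/97) = -6 - 3971/1261 = -11537/1261 ≈ -9.1491)
T(K, w) = 1/(-24 + K) (T(K, w) = 1/(K - 2*12) = 1/(K - 24) = 1/(-24 + K))
k(j) = -111 + j (k(j) = j - 111 = -111 + j)
T(-86, 73) - k(I) = 1/(-24 - 86) - (-111 - 11537/1261) = 1/(-110) - 1*(-151508/1261) = -1/110 + 151508/1261 = 16664619/138710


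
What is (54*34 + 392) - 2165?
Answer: 63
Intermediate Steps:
(54*34 + 392) - 2165 = (1836 + 392) - 2165 = 2228 - 2165 = 63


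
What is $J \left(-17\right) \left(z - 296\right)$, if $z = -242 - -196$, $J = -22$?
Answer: $-127908$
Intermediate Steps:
$z = -46$ ($z = -242 + 196 = -46$)
$J \left(-17\right) \left(z - 296\right) = \left(-22\right) \left(-17\right) \left(-46 - 296\right) = 374 \left(-342\right) = -127908$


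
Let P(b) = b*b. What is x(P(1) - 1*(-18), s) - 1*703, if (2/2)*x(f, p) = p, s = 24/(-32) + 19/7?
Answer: -19629/28 ≈ -701.04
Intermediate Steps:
P(b) = b²
s = 55/28 (s = 24*(-1/32) + 19*(⅐) = -¾ + 19/7 = 55/28 ≈ 1.9643)
x(f, p) = p
x(P(1) - 1*(-18), s) - 1*703 = 55/28 - 1*703 = 55/28 - 703 = -19629/28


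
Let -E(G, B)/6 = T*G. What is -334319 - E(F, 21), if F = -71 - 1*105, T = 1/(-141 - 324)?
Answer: -51819093/155 ≈ -3.3432e+5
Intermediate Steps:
T = -1/465 (T = 1/(-465) = -1/465 ≈ -0.0021505)
F = -176 (F = -71 - 105 = -176)
E(G, B) = 2*G/155 (E(G, B) = -(-2)*G/155 = 2*G/155)
-334319 - E(F, 21) = -334319 - 2*(-176)/155 = -334319 - 1*(-352/155) = -334319 + 352/155 = -51819093/155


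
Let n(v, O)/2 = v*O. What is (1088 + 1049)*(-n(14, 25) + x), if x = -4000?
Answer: -10043900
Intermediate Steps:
n(v, O) = 2*O*v (n(v, O) = 2*(v*O) = 2*(O*v) = 2*O*v)
(1088 + 1049)*(-n(14, 25) + x) = (1088 + 1049)*(-2*25*14 - 4000) = 2137*(-1*700 - 4000) = 2137*(-700 - 4000) = 2137*(-4700) = -10043900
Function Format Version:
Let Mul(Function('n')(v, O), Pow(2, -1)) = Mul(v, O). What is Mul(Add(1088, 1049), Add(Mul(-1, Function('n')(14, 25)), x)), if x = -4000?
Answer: -10043900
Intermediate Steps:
Function('n')(v, O) = Mul(2, O, v) (Function('n')(v, O) = Mul(2, Mul(v, O)) = Mul(2, Mul(O, v)) = Mul(2, O, v))
Mul(Add(1088, 1049), Add(Mul(-1, Function('n')(14, 25)), x)) = Mul(Add(1088, 1049), Add(Mul(-1, Mul(2, 25, 14)), -4000)) = Mul(2137, Add(Mul(-1, 700), -4000)) = Mul(2137, Add(-700, -4000)) = Mul(2137, -4700) = -10043900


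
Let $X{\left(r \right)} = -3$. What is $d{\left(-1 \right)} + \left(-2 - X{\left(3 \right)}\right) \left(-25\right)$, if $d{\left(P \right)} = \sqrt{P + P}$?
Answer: $-25 + i \sqrt{2} \approx -25.0 + 1.4142 i$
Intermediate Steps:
$d{\left(P \right)} = \sqrt{2} \sqrt{P}$ ($d{\left(P \right)} = \sqrt{2 P} = \sqrt{2} \sqrt{P}$)
$d{\left(-1 \right)} + \left(-2 - X{\left(3 \right)}\right) \left(-25\right) = \sqrt{2} \sqrt{-1} + \left(-2 - -3\right) \left(-25\right) = \sqrt{2} i + \left(-2 + 3\right) \left(-25\right) = i \sqrt{2} + 1 \left(-25\right) = i \sqrt{2} - 25 = -25 + i \sqrt{2}$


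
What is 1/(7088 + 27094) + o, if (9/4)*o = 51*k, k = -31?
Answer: -24018551/34182 ≈ -702.67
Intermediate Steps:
o = -2108/3 (o = 4*(51*(-31))/9 = (4/9)*(-1581) = -2108/3 ≈ -702.67)
1/(7088 + 27094) + o = 1/(7088 + 27094) - 2108/3 = 1/34182 - 2108/3 = -24018551/34182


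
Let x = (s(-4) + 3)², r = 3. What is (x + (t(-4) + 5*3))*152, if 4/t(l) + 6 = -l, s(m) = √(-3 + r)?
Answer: 3344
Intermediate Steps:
s(m) = 0 (s(m) = √(-3 + 3) = √0 = 0)
t(l) = 4/(-6 - l)
x = 9 (x = (0 + 3)² = 3² = 9)
(x + (t(-4) + 5*3))*152 = (9 + (-4/(6 - 4) + 5*3))*152 = (9 + (-4/2 + 15))*152 = (9 + (-4*½ + 15))*152 = (9 + (-2 + 15))*152 = (9 + 13)*152 = 22*152 = 3344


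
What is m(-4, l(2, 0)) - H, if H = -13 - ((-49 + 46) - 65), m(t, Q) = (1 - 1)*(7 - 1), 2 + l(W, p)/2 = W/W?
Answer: -55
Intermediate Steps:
l(W, p) = -2 (l(W, p) = -4 + 2*(W/W) = -4 + 2*1 = -4 + 2 = -2)
m(t, Q) = 0 (m(t, Q) = 0*6 = 0)
H = 55 (H = -13 - (-3 - 65) = -13 - 1*(-68) = -13 + 68 = 55)
m(-4, l(2, 0)) - H = 0 - 1*55 = 0 - 55 = -55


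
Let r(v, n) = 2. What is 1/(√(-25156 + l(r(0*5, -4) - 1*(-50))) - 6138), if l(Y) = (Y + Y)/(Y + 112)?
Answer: -1353/8310259 - I*√42286170/1545708174 ≈ -0.00016281 - 4.207e-6*I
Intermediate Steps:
l(Y) = 2*Y/(112 + Y) (l(Y) = (2*Y)/(112 + Y) = 2*Y/(112 + Y))
1/(√(-25156 + l(r(0*5, -4) - 1*(-50))) - 6138) = 1/(√(-25156 + 2*(2 - 1*(-50))/(112 + (2 - 1*(-50)))) - 6138) = 1/(√(-25156 + 2*(2 + 50)/(112 + (2 + 50))) - 6138) = 1/(√(-25156 + 2*52/(112 + 52)) - 6138) = 1/(√(-25156 + 2*52/164) - 6138) = 1/(√(-25156 + 2*52*(1/164)) - 6138) = 1/(√(-25156 + 26/41) - 6138) = 1/(√(-1031370/41) - 6138) = 1/(I*√42286170/41 - 6138) = 1/(-6138 + I*√42286170/41)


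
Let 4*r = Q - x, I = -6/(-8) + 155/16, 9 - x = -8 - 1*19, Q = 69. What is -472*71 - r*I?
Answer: -2150279/64 ≈ -33598.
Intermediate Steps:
x = 36 (x = 9 - (-8 - 1*19) = 9 - (-8 - 19) = 9 - 1*(-27) = 9 + 27 = 36)
I = 167/16 (I = -6*(-1/8) + 155*(1/16) = 3/4 + 155/16 = 167/16 ≈ 10.438)
r = 33/4 (r = (69 - 1*36)/4 = (69 - 36)/4 = (1/4)*33 = 33/4 ≈ 8.2500)
-472*71 - r*I = -472*71 - 33*167/(4*16) = -33512 - 1*5511/64 = -33512 - 5511/64 = -2150279/64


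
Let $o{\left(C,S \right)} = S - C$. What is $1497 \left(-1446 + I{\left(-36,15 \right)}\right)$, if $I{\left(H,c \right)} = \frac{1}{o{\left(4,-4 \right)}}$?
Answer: $- \frac{17318793}{8} \approx -2.1648 \cdot 10^{6}$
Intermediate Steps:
$I{\left(H,c \right)} = - \frac{1}{8}$ ($I{\left(H,c \right)} = \frac{1}{-4 - 4} = \frac{1}{-8} = - \frac{1}{8}$)
$1497 \left(-1446 + I{\left(-36,15 \right)}\right) = 1497 \left(-1446 - \frac{1}{8}\right) = 1497 \left(- \frac{11569}{8}\right) = - \frac{17318793}{8}$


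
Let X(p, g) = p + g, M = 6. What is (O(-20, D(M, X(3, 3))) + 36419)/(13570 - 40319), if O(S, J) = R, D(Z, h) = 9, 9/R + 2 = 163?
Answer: -5863468/4306589 ≈ -1.3615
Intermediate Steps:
X(p, g) = g + p
R = 9/161 (R = 9/(-2 + 163) = 9/161 ≈ 0.055901)
O(S, J) = 9/161
(O(-20, D(M, X(3, 3))) + 36419)/(13570 - 40319) = (9/161 + 36419)/(13570 - 40319) = (5863468/161)/(-26749) = (5863468/161)*(-1/26749) = -5863468/4306589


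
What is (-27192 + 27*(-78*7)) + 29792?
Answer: -12142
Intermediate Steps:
(-27192 + 27*(-78*7)) + 29792 = (-27192 + 27*(-546)) + 29792 = (-27192 - 14742) + 29792 = -41934 + 29792 = -12142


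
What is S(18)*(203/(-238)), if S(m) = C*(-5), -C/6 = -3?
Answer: 1305/17 ≈ 76.765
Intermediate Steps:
C = 18 (C = -6*(-3) = 18)
S(m) = -90 (S(m) = 18*(-5) = -90)
S(18)*(203/(-238)) = -18270/(-238) = -18270*(-1)/238 = -90*(-29/34) = 1305/17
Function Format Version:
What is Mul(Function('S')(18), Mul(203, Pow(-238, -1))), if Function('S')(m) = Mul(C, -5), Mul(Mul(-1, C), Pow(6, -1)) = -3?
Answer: Rational(1305, 17) ≈ 76.765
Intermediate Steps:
C = 18 (C = Mul(-6, -3) = 18)
Function('S')(m) = -90 (Function('S')(m) = Mul(18, -5) = -90)
Mul(Function('S')(18), Mul(203, Pow(-238, -1))) = Mul(-90, Mul(203, Pow(-238, -1))) = Mul(-90, Mul(203, Rational(-1, 238))) = Mul(-90, Rational(-29, 34)) = Rational(1305, 17)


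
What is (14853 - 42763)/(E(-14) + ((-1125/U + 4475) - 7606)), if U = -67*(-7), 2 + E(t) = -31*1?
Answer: 13089790/1485041 ≈ 8.8144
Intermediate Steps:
E(t) = -33 (E(t) = -2 - 31*1 = -2 - 31 = -33)
U = 469
(14853 - 42763)/(E(-14) + ((-1125/U + 4475) - 7606)) = (14853 - 42763)/(-33 + ((-1125/469 + 4475) - 7606)) = -27910/(-33 + ((-1125*1/469 + 4475) - 7606)) = -27910/(-33 + ((-1125/469 + 4475) - 7606)) = -27910/(-33 + (2097650/469 - 7606)) = -27910/(-33 - 1469564/469) = -27910/(-1485041/469) = -27910*(-469/1485041) = 13089790/1485041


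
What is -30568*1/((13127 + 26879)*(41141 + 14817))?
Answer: -7642/559663937 ≈ -1.3655e-5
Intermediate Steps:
-30568*1/((13127 + 26879)*(41141 + 14817)) = -30568/(55958*40006) = -30568/2238655748 = -30568*1/2238655748 = -7642/559663937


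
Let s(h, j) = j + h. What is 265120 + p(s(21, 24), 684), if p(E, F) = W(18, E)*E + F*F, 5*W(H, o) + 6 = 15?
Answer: 733057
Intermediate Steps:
s(h, j) = h + j
W(H, o) = 9/5 (W(H, o) = -6/5 + (1/5)*15 = -6/5 + 3 = 9/5)
p(E, F) = F**2 + 9*E/5 (p(E, F) = 9*E/5 + F*F = 9*E/5 + F**2 = F**2 + 9*E/5)
265120 + p(s(21, 24), 684) = 265120 + (684**2 + 9*(21 + 24)/5) = 265120 + (467856 + (9/5)*45) = 265120 + (467856 + 81) = 265120 + 467937 = 733057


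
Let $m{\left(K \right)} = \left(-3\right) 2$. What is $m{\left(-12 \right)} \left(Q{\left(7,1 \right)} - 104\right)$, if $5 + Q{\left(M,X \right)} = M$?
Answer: $612$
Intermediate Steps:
$Q{\left(M,X \right)} = -5 + M$
$m{\left(K \right)} = -6$
$m{\left(-12 \right)} \left(Q{\left(7,1 \right)} - 104\right) = - 6 \left(\left(-5 + 7\right) - 104\right) = - 6 \left(2 - 104\right) = \left(-6\right) \left(-102\right) = 612$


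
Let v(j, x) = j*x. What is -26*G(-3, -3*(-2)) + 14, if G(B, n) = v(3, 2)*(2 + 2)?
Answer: -610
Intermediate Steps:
G(B, n) = 24 (G(B, n) = (3*2)*(2 + 2) = 6*4 = 24)
-26*G(-3, -3*(-2)) + 14 = -26*24 + 14 = -624 + 14 = -610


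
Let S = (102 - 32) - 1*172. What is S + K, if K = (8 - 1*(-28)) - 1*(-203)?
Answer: 137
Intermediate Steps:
S = -102 (S = 70 - 172 = -102)
K = 239 (K = (8 + 28) + 203 = 36 + 203 = 239)
S + K = -102 + 239 = 137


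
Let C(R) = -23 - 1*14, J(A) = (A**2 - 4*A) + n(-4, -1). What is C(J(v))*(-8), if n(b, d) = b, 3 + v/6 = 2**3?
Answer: 296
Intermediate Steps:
v = 30 (v = -18 + 6*2**3 = -18 + 6*8 = -18 + 48 = 30)
J(A) = -4 + A**2 - 4*A (J(A) = (A**2 - 4*A) - 4 = -4 + A**2 - 4*A)
C(R) = -37 (C(R) = -23 - 14 = -37)
C(J(v))*(-8) = -37*(-8) = 296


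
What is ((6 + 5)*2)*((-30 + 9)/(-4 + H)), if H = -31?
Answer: 66/5 ≈ 13.200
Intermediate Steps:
((6 + 5)*2)*((-30 + 9)/(-4 + H)) = ((6 + 5)*2)*((-30 + 9)/(-4 - 31)) = (11*2)*(-21/(-35)) = 22*(-21*(-1/35)) = 22*(3/5) = 66/5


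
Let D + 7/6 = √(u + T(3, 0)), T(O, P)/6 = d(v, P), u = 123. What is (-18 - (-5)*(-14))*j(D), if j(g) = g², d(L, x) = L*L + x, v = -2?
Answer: -117502/9 + 4312*√3/3 ≈ -10566.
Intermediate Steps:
d(L, x) = x + L² (d(L, x) = L² + x = x + L²)
T(O, P) = 24 + 6*P (T(O, P) = 6*(P + (-2)²) = 6*(P + 4) = 6*(4 + P) = 24 + 6*P)
D = -7/6 + 7*√3 (D = -7/6 + √(123 + (24 + 6*0)) = -7/6 + √(123 + (24 + 0)) = -7/6 + √(123 + 24) = -7/6 + √147 = -7/6 + 7*√3 ≈ 10.958)
(-18 - (-5)*(-14))*j(D) = (-18 - (-5)*(-14))*(-7/6 + 7*√3)² = (-18 - 1*70)*(-7/6 + 7*√3)² = (-18 - 70)*(-7/6 + 7*√3)² = -88*(-7/6 + 7*√3)²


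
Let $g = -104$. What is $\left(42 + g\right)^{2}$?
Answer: $3844$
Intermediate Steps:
$\left(42 + g\right)^{2} = \left(42 - 104\right)^{2} = \left(-62\right)^{2} = 3844$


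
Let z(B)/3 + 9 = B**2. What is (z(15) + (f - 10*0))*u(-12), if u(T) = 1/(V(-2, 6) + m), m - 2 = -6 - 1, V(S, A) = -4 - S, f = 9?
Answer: -657/7 ≈ -93.857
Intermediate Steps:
z(B) = -27 + 3*B**2
m = -5 (m = 2 + (-6 - 1) = 2 - 7 = -5)
u(T) = -1/7 (u(T) = 1/((-4 - 1*(-2)) - 5) = 1/((-4 + 2) - 5) = 1/(-2 - 5) = 1/(-7) = -1/7)
(z(15) + (f - 10*0))*u(-12) = ((-27 + 3*15**2) + (9 - 10*0))*(-1/7) = ((-27 + 3*225) + (9 + 0))*(-1/7) = ((-27 + 675) + 9)*(-1/7) = (648 + 9)*(-1/7) = 657*(-1/7) = -657/7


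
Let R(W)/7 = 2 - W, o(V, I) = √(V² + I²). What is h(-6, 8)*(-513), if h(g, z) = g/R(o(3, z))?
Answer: -2052/161 - 1026*√73/161 ≈ -67.193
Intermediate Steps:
o(V, I) = √(I² + V²)
R(W) = 14 - 7*W (R(W) = 7*(2 - W) = 14 - 7*W)
h(g, z) = g/(14 - 7*√(9 + z²)) (h(g, z) = g/(14 - 7*√(z² + 3²)) = g/(14 - 7*√(z² + 9)) = g/(14 - 7*√(9 + z²)))
h(-6, 8)*(-513) = -1*(-6)/(-14 + 7*√(9 + 8²))*(-513) = -1*(-6)/(-14 + 7*√(9 + 64))*(-513) = -1*(-6)/(-14 + 7*√73)*(-513) = (6/(-14 + 7*√73))*(-513) = -3078/(-14 + 7*√73)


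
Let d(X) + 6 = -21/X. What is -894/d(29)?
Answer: 8642/65 ≈ 132.95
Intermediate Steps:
d(X) = -6 - 21/X
-894/d(29) = -894/(-6 - 21/29) = -894/(-195/29) = -894*(-29/195) = 8642/65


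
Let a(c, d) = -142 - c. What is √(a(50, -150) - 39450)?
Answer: I*√39642 ≈ 199.1*I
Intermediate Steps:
√(a(50, -150) - 39450) = √((-142 - 1*50) - 39450) = √((-142 - 50) - 39450) = √(-192 - 39450) = √(-39642) = I*√39642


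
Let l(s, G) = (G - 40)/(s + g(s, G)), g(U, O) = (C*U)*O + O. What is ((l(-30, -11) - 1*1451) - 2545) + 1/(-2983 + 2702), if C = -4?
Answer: -1528221266/382441 ≈ -3996.0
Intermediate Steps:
g(U, O) = O - 4*O*U (g(U, O) = (-4*U)*O + O = -4*O*U + O = O - 4*O*U)
l(s, G) = (-40 + G)/(s + G*(1 - 4*s)) (l(s, G) = (G - 40)/(s + G*(1 - 4*s)) = (-40 + G)/(s + G*(1 - 4*s)))
((l(-30, -11) - 1*1451) - 2545) + 1/(-2983 + 2702) = (((40 - 1*(-11))/(-1*(-30) - 11*(-1 + 4*(-30))) - 1*1451) - 2545) + 1/(-2983 + 2702) = (((40 + 11)/(30 - 11*(-1 - 120)) - 1451) - 2545) + 1/(-281) = ((51/(30 - 11*(-121)) - 1451) - 2545) - 1/281 = ((51/(30 + 1331) - 1451) - 2545) - 1/281 = ((51/1361 - 1451) - 2545) - 1/281 = (-1974760/1361 - 2545) - 1/281 = -5438505/1361 - 1/281 = -1528221266/382441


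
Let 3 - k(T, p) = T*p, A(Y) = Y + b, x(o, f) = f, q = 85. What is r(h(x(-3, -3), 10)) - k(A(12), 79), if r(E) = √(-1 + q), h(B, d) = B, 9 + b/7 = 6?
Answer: -714 + 2*√21 ≈ -704.83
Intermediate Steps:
b = -21 (b = -63 + 7*6 = -63 + 42 = -21)
A(Y) = -21 + Y (A(Y) = Y - 21 = -21 + Y)
r(E) = 2*√21 (r(E) = √(-1 + 85) = √84 = 2*√21)
k(T, p) = 3 - T*p
r(h(x(-3, -3), 10)) - k(A(12), 79) = 2*√21 - (3 - 1*(-21 + 12)*79) = 2*√21 - (3 - 1*(-9)*79) = 2*√21 - (3 + 711) = 2*√21 - 1*714 = 2*√21 - 714 = -714 + 2*√21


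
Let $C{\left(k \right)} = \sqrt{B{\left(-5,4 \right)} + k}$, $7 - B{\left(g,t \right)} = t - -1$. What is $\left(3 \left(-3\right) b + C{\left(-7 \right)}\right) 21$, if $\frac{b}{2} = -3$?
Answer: $1134 + 21 i \sqrt{5} \approx 1134.0 + 46.957 i$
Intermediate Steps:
$B{\left(g,t \right)} = 6 - t$ ($B{\left(g,t \right)} = 7 - \left(t - -1\right) = 7 - \left(t + 1\right) = 7 - \left(1 + t\right) = 6 - t$)
$C{\left(k \right)} = \sqrt{2 + k}$ ($C{\left(k \right)} = \sqrt{\left(6 - 4\right) + k} = \sqrt{2 + k}$)
$b = -6$ ($b = 2 \left(-3\right) = -6$)
$\left(3 \left(-3\right) b + C{\left(-7 \right)}\right) 21 = \left(3 \left(-3\right) \left(-6\right) + \sqrt{2 - 7}\right) 21 = \left(\left(-9\right) \left(-6\right) + \sqrt{-5}\right) 21 = \left(54 + i \sqrt{5}\right) 21 = 1134 + 21 i \sqrt{5}$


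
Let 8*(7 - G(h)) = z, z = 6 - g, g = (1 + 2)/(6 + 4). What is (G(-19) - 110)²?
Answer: 68840209/6400 ≈ 10756.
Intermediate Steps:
g = 3/10 ≈ 0.30000
z = 57/10 (z = 6 - 1*3/10 = 6 - 3/10 = 57/10 ≈ 5.7000)
G(h) = 503/80 (G(h) = 7 - ⅛*57/10 = 7 - 57/80 = 503/80)
(G(-19) - 110)² = (503/80 - 110)² = (-8297/80)² = 68840209/6400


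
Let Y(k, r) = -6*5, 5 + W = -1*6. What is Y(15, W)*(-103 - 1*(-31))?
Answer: 2160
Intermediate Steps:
W = -11 (W = -5 - 1*6 = -5 - 6 = -11)
Y(k, r) = -30
Y(15, W)*(-103 - 1*(-31)) = -30*(-103 - 1*(-31)) = -30*(-103 + 31) = -30*(-72) = 2160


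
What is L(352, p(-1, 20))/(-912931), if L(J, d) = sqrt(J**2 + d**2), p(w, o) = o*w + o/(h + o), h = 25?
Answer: -880*sqrt(13)/8216379 ≈ -0.00038617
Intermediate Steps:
p(w, o) = o*w + o/(25 + o)
L(352, p(-1, 20))/(-912931) = sqrt(352**2 + (20*(1 + 25*(-1) + 20*(-1))/(25 + 20))**2)/(-912931) = sqrt(123904 + (20*(1 - 25 - 20)/45)**2)*(-1/912931) = sqrt(123904 + (20*(1/45)*(-44))**2)*(-1/912931) = sqrt(123904 + (-176/9)**2)*(-1/912931) = sqrt(123904 + 30976/81)*(-1/912931) = sqrt(10067200/81)*(-1/912931) = (880*sqrt(13)/9)*(-1/912931) = -880*sqrt(13)/8216379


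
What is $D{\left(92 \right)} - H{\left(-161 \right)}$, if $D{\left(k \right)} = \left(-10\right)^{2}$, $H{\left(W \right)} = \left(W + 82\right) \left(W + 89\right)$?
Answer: $-5588$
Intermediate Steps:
$H{\left(W \right)} = \left(82 + W\right) \left(89 + W\right)$
$D{\left(k \right)} = 100$
$D{\left(92 \right)} - H{\left(-161 \right)} = 100 - \left(7298 + \left(-161\right)^{2} + 171 \left(-161\right)\right) = 100 - \left(7298 + 25921 - 27531\right) = 100 - 5688 = -5588$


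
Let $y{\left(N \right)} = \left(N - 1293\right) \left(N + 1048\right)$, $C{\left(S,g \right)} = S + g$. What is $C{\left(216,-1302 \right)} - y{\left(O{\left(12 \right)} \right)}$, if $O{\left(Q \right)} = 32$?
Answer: $1360794$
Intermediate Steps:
$y{\left(N \right)} = \left(-1293 + N\right) \left(1048 + N\right)$
$C{\left(216,-1302 \right)} - y{\left(O{\left(12 \right)} \right)} = \left(216 - 1302\right) - \left(-1355064 + 32^{2} - 7840\right) = -1086 - \left(-1355064 + 1024 - 7840\right) = -1086 - -1361880 = -1086 + 1361880 = 1360794$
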